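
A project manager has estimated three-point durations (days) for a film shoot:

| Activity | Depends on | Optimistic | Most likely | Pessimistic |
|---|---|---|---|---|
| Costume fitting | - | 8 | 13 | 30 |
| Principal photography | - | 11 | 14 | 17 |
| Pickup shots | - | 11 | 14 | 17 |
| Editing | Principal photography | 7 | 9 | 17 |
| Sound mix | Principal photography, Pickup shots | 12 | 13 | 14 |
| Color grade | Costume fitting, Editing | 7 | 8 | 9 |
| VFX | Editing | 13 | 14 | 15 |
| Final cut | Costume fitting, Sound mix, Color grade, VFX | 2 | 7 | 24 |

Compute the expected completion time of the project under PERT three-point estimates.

te_Costume fitting = (8 + 4·13 + 30)/6 = 90/6 = 15
te_Principal photography = (11 + 4·14 + 17)/6 = 84/6 = 14
te_Pickup shots = (11 + 4·14 + 17)/6 = 84/6 = 14
te_Editing = (7 + 4·9 + 17)/6 = 60/6 = 10
te_Sound mix = (12 + 4·13 + 14)/6 = 78/6 = 13
te_Color grade = (7 + 4·8 + 9)/6 = 48/6 = 8
te_VFX = (13 + 4·14 + 15)/6 = 84/6 = 14
te_Final cut = (2 + 4·7 + 24)/6 = 54/6 = 9

Forward pass:
ES_Costume fitting = 0; EF_Costume fitting = 15
ES_Principal photography = 0; EF_Principal photography = 14
ES_Pickup shots = 0; EF_Pickup shots = 14
ES_Editing = 14; EF_Editing = 14+10 = 24
ES_Sound mix = max(EF_Principal photography=14, EF_Pickup shots=14) = 14; EF_Sound mix = 14+13 = 27
ES_Color grade = max(EF_Costume fitting=15, EF_Editing=24) = 24; EF_Color grade = 24+8 = 32
ES_VFX = 24; EF_VFX = 24+14 = 38
ES_Final cut = max(EF_Costume fitting=15, EF_Sound mix=27, EF_Color grade=32, EF_VFX=38) = 38; EF_Final cut = 38+9 = 47
Expected project duration μ = 47 days. Critical path: Principal photography → Editing → VFX → Final cut.

47 days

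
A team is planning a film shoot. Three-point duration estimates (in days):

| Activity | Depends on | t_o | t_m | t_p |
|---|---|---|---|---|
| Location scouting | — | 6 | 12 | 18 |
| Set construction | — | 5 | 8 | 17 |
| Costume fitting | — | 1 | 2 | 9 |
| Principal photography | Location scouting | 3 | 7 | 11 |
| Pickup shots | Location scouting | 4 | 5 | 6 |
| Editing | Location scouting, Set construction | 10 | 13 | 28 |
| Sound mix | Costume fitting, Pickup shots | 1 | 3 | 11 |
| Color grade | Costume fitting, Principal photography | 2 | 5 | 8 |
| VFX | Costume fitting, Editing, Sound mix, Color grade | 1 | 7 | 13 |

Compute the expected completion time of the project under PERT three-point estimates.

34 days

te_Location scouting = (6 + 4·12 + 18)/6 = 72/6 = 12
te_Set construction = (5 + 4·8 + 17)/6 = 54/6 = 9
te_Costume fitting = (1 + 4·2 + 9)/6 = 18/6 = 3
te_Principal photography = (3 + 4·7 + 11)/6 = 42/6 = 7
te_Pickup shots = (4 + 4·5 + 6)/6 = 30/6 = 5
te_Editing = (10 + 4·13 + 28)/6 = 90/6 = 15
te_Sound mix = (1 + 4·3 + 11)/6 = 24/6 = 4
te_Color grade = (2 + 4·5 + 8)/6 = 30/6 = 5
te_VFX = (1 + 4·7 + 13)/6 = 42/6 = 7

Forward pass:
ES_Location scouting = 0; EF_Location scouting = 12
ES_Set construction = 0; EF_Set construction = 9
ES_Costume fitting = 0; EF_Costume fitting = 3
ES_Principal photography = 12; EF_Principal photography = 12+7 = 19
ES_Pickup shots = 12; EF_Pickup shots = 12+5 = 17
ES_Editing = max(EF_Location scouting=12, EF_Set construction=9) = 12; EF_Editing = 12+15 = 27
ES_Sound mix = max(EF_Costume fitting=3, EF_Pickup shots=17) = 17; EF_Sound mix = 17+4 = 21
ES_Color grade = max(EF_Costume fitting=3, EF_Principal photography=19) = 19; EF_Color grade = 19+5 = 24
ES_VFX = max(EF_Costume fitting=3, EF_Editing=27, EF_Sound mix=21, EF_Color grade=24) = 27; EF_VFX = 27+7 = 34
Expected project duration μ = 34 days. Critical path: Location scouting → Editing → VFX.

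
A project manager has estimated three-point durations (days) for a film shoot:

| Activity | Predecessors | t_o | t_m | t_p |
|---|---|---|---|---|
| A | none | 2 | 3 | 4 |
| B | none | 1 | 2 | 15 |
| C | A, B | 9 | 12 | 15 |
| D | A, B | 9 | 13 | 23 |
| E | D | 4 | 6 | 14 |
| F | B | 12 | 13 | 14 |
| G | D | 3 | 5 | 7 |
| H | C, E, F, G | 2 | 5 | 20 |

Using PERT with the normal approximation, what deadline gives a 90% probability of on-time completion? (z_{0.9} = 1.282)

38.1 days

te_A = (2 + 4·3 + 4)/6 = 18/6 = 3; σ²_A = ((4−2)/6)² = 0.111
te_B = (1 + 4·2 + 15)/6 = 24/6 = 4; σ²_B = ((15−1)/6)² = 5.444
te_C = (9 + 4·12 + 15)/6 = 72/6 = 12; σ²_C = ((15−9)/6)² = 1.000
te_D = (9 + 4·13 + 23)/6 = 84/6 = 14; σ²_D = ((23−9)/6)² = 5.444
te_E = (4 + 4·6 + 14)/6 = 42/6 = 7; σ²_E = ((14−4)/6)² = 2.778
te_F = (12 + 4·13 + 14)/6 = 78/6 = 13; σ²_F = ((14−12)/6)² = 0.111
te_G = (3 + 4·5 + 7)/6 = 30/6 = 5; σ²_G = ((7−3)/6)² = 0.444
te_H = (2 + 4·5 + 20)/6 = 42/6 = 7; σ²_H = ((20−2)/6)² = 9.000

Forward pass:
ES_A = 0; EF_A = 3
ES_B = 0; EF_B = 4
ES_C = max(EF_A=3, EF_B=4) = 4; EF_C = 4+12 = 16
ES_D = max(EF_A=3, EF_B=4) = 4; EF_D = 4+14 = 18
ES_E = 18; EF_E = 18+7 = 25
ES_F = 4; EF_F = 4+13 = 17
ES_G = 18; EF_G = 18+5 = 23
ES_H = max(EF_C=16, EF_E=25, EF_F=17, EF_G=23) = 25; EF_H = 25+7 = 32
Expected project duration μ = 32 days. Critical path: B → D → E → H.

Variance along critical path = 5.444 + 5.444 + 2.778 + 9.000 = 22.667; σ = 4.761 days.
D = μ + z·σ = 32 + 1.282·4.761 = 38.1 days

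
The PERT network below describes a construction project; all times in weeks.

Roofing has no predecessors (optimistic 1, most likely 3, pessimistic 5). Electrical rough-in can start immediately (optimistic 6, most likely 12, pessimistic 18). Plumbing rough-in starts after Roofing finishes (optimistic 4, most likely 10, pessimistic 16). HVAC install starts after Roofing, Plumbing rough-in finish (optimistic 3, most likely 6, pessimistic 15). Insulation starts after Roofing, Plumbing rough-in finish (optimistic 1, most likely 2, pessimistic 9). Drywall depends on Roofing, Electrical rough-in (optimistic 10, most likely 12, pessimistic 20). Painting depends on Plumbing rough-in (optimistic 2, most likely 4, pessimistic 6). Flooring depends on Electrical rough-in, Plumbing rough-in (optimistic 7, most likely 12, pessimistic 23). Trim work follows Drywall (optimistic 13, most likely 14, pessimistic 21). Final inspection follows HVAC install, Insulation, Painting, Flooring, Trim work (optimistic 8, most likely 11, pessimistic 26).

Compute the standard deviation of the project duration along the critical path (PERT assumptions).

4.19 weeks

te_Roofing = (1 + 4·3 + 5)/6 = 18/6 = 3; σ²_Roofing = ((5−1)/6)² = 0.444
te_Electrical rough-in = (6 + 4·12 + 18)/6 = 72/6 = 12; σ²_Electrical rough-in = ((18−6)/6)² = 4.000
te_Plumbing rough-in = (4 + 4·10 + 16)/6 = 60/6 = 10; σ²_Plumbing rough-in = ((16−4)/6)² = 4.000
te_HVAC install = (3 + 4·6 + 15)/6 = 42/6 = 7; σ²_HVAC install = ((15−3)/6)² = 4.000
te_Insulation = (1 + 4·2 + 9)/6 = 18/6 = 3; σ²_Insulation = ((9−1)/6)² = 1.778
te_Drywall = (10 + 4·12 + 20)/6 = 78/6 = 13; σ²_Drywall = ((20−10)/6)² = 2.778
te_Painting = (2 + 4·4 + 6)/6 = 24/6 = 4; σ²_Painting = ((6−2)/6)² = 0.444
te_Flooring = (7 + 4·12 + 23)/6 = 78/6 = 13; σ²_Flooring = ((23−7)/6)² = 7.111
te_Trim work = (13 + 4·14 + 21)/6 = 90/6 = 15; σ²_Trim work = ((21−13)/6)² = 1.778
te_Final inspection = (8 + 4·11 + 26)/6 = 78/6 = 13; σ²_Final inspection = ((26−8)/6)² = 9.000

Forward pass:
ES_Roofing = 0; EF_Roofing = 3
ES_Electrical rough-in = 0; EF_Electrical rough-in = 12
ES_Plumbing rough-in = 3; EF_Plumbing rough-in = 3+10 = 13
ES_HVAC install = max(EF_Roofing=3, EF_Plumbing rough-in=13) = 13; EF_HVAC install = 13+7 = 20
ES_Insulation = max(EF_Roofing=3, EF_Plumbing rough-in=13) = 13; EF_Insulation = 13+3 = 16
ES_Drywall = max(EF_Roofing=3, EF_Electrical rough-in=12) = 12; EF_Drywall = 12+13 = 25
ES_Painting = 13; EF_Painting = 13+4 = 17
ES_Flooring = max(EF_Electrical rough-in=12, EF_Plumbing rough-in=13) = 13; EF_Flooring = 13+13 = 26
ES_Trim work = 25; EF_Trim work = 25+15 = 40
ES_Final inspection = max(EF_HVAC install=20, EF_Insulation=16, EF_Painting=17, EF_Flooring=26, EF_Trim work=40) = 40; EF_Final inspection = 40+13 = 53
Expected project duration μ = 53 weeks. Critical path: Electrical rough-in → Drywall → Trim work → Final inspection.

Variance along critical path = 4.000 + 2.778 + 1.778 + 9.000 = 17.556
σ = √17.556 = 4.190 weeks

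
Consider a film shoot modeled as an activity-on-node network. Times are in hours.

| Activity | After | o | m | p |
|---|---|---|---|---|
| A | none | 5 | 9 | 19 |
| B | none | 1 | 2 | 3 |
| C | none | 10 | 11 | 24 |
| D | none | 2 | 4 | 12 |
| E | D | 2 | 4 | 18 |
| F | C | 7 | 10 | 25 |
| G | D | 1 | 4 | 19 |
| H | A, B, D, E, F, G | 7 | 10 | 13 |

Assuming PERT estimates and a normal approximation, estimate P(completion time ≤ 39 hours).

0.846

te_A = (5 + 4·9 + 19)/6 = 60/6 = 10; σ²_A = ((19−5)/6)² = 5.444
te_B = (1 + 4·2 + 3)/6 = 12/6 = 2; σ²_B = ((3−1)/6)² = 0.111
te_C = (10 + 4·11 + 24)/6 = 78/6 = 13; σ²_C = ((24−10)/6)² = 5.444
te_D = (2 + 4·4 + 12)/6 = 30/6 = 5; σ²_D = ((12−2)/6)² = 2.778
te_E = (2 + 4·4 + 18)/6 = 36/6 = 6; σ²_E = ((18−2)/6)² = 7.111
te_F = (7 + 4·10 + 25)/6 = 72/6 = 12; σ²_F = ((25−7)/6)² = 9.000
te_G = (1 + 4·4 + 19)/6 = 36/6 = 6; σ²_G = ((19−1)/6)² = 9.000
te_H = (7 + 4·10 + 13)/6 = 60/6 = 10; σ²_H = ((13−7)/6)² = 1.000

Forward pass:
ES_A = 0; EF_A = 10
ES_B = 0; EF_B = 2
ES_C = 0; EF_C = 13
ES_D = 0; EF_D = 5
ES_E = 5; EF_E = 5+6 = 11
ES_F = 13; EF_F = 13+12 = 25
ES_G = 5; EF_G = 5+6 = 11
ES_H = max(EF_A=10, EF_B=2, EF_D=5, EF_E=11, EF_F=25, EF_G=11) = 25; EF_H = 25+10 = 35
Expected project duration μ = 35 hours. Critical path: C → F → H.

Variance along critical path = 5.444 + 9.000 + 1.000 = 15.444; σ = √15.444 = 3.930 hours.
Z = (39 − 35) / 3.930 = 1.018
P(T ≤ 39) = Φ(1.018) ≈ 0.846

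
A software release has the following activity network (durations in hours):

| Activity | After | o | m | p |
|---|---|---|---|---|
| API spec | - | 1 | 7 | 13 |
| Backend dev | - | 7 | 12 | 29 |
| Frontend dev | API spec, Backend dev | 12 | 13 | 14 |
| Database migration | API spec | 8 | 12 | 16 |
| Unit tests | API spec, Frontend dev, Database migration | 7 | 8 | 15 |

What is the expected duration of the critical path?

te_API spec = (1 + 4·7 + 13)/6 = 42/6 = 7
te_Backend dev = (7 + 4·12 + 29)/6 = 84/6 = 14
te_Frontend dev = (12 + 4·13 + 14)/6 = 78/6 = 13
te_Database migration = (8 + 4·12 + 16)/6 = 72/6 = 12
te_Unit tests = (7 + 4·8 + 15)/6 = 54/6 = 9

Forward pass:
ES_API spec = 0; EF_API spec = 7
ES_Backend dev = 0; EF_Backend dev = 14
ES_Frontend dev = max(EF_API spec=7, EF_Backend dev=14) = 14; EF_Frontend dev = 14+13 = 27
ES_Database migration = 7; EF_Database migration = 7+12 = 19
ES_Unit tests = max(EF_API spec=7, EF_Frontend dev=27, EF_Database migration=19) = 27; EF_Unit tests = 27+9 = 36
Expected project duration μ = 36 hours. Critical path: Backend dev → Frontend dev → Unit tests.

36 hours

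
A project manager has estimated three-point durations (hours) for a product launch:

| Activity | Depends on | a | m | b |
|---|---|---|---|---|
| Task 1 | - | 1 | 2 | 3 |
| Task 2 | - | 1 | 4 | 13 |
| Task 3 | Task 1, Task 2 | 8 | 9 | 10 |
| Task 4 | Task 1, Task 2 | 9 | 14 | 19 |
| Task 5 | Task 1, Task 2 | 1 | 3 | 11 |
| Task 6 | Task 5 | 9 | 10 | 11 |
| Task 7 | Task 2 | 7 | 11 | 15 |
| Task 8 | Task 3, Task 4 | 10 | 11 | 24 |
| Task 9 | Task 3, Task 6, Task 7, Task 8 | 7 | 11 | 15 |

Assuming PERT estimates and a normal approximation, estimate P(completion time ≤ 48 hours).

te_Task 1 = (1 + 4·2 + 3)/6 = 12/6 = 2; σ²_Task 1 = ((3−1)/6)² = 0.111
te_Task 2 = (1 + 4·4 + 13)/6 = 30/6 = 5; σ²_Task 2 = ((13−1)/6)² = 4.000
te_Task 3 = (8 + 4·9 + 10)/6 = 54/6 = 9; σ²_Task 3 = ((10−8)/6)² = 0.111
te_Task 4 = (9 + 4·14 + 19)/6 = 84/6 = 14; σ²_Task 4 = ((19−9)/6)² = 2.778
te_Task 5 = (1 + 4·3 + 11)/6 = 24/6 = 4; σ²_Task 5 = ((11−1)/6)² = 2.778
te_Task 6 = (9 + 4·10 + 11)/6 = 60/6 = 10; σ²_Task 6 = ((11−9)/6)² = 0.111
te_Task 7 = (7 + 4·11 + 15)/6 = 66/6 = 11; σ²_Task 7 = ((15−7)/6)² = 1.778
te_Task 8 = (10 + 4·11 + 24)/6 = 78/6 = 13; σ²_Task 8 = ((24−10)/6)² = 5.444
te_Task 9 = (7 + 4·11 + 15)/6 = 66/6 = 11; σ²_Task 9 = ((15−7)/6)² = 1.778

Forward pass:
ES_Task 1 = 0; EF_Task 1 = 2
ES_Task 2 = 0; EF_Task 2 = 5
ES_Task 3 = max(EF_Task 1=2, EF_Task 2=5) = 5; EF_Task 3 = 5+9 = 14
ES_Task 4 = max(EF_Task 1=2, EF_Task 2=5) = 5; EF_Task 4 = 5+14 = 19
ES_Task 5 = max(EF_Task 1=2, EF_Task 2=5) = 5; EF_Task 5 = 5+4 = 9
ES_Task 6 = 9; EF_Task 6 = 9+10 = 19
ES_Task 7 = 5; EF_Task 7 = 5+11 = 16
ES_Task 8 = max(EF_Task 3=14, EF_Task 4=19) = 19; EF_Task 8 = 19+13 = 32
ES_Task 9 = max(EF_Task 3=14, EF_Task 6=19, EF_Task 7=16, EF_Task 8=32) = 32; EF_Task 9 = 32+11 = 43
Expected project duration μ = 43 hours. Critical path: Task 2 → Task 4 → Task 8 → Task 9.

Variance along critical path = 4.000 + 2.778 + 5.444 + 1.778 = 14.000; σ = √14.000 = 3.742 hours.
Z = (48 − 43) / 3.742 = 1.336
P(T ≤ 48) = Φ(1.336) ≈ 0.909

0.909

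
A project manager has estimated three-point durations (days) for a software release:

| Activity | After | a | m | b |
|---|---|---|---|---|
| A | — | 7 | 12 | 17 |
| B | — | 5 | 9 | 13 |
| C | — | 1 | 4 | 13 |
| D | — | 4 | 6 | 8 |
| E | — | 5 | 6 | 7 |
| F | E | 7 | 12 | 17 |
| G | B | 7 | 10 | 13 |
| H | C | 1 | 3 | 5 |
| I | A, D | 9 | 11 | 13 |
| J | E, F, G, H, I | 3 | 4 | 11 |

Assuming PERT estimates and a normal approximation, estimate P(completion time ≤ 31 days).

te_A = (7 + 4·12 + 17)/6 = 72/6 = 12; σ²_A = ((17−7)/6)² = 2.778
te_B = (5 + 4·9 + 13)/6 = 54/6 = 9; σ²_B = ((13−5)/6)² = 1.778
te_C = (1 + 4·4 + 13)/6 = 30/6 = 5; σ²_C = ((13−1)/6)² = 4.000
te_D = (4 + 4·6 + 8)/6 = 36/6 = 6; σ²_D = ((8−4)/6)² = 0.444
te_E = (5 + 4·6 + 7)/6 = 36/6 = 6; σ²_E = ((7−5)/6)² = 0.111
te_F = (7 + 4·12 + 17)/6 = 72/6 = 12; σ²_F = ((17−7)/6)² = 2.778
te_G = (7 + 4·10 + 13)/6 = 60/6 = 10; σ²_G = ((13−7)/6)² = 1.000
te_H = (1 + 4·3 + 5)/6 = 18/6 = 3; σ²_H = ((5−1)/6)² = 0.444
te_I = (9 + 4·11 + 13)/6 = 66/6 = 11; σ²_I = ((13−9)/6)² = 0.444
te_J = (3 + 4·4 + 11)/6 = 30/6 = 5; σ²_J = ((11−3)/6)² = 1.778

Forward pass:
ES_A = 0; EF_A = 12
ES_B = 0; EF_B = 9
ES_C = 0; EF_C = 5
ES_D = 0; EF_D = 6
ES_E = 0; EF_E = 6
ES_F = 6; EF_F = 6+12 = 18
ES_G = 9; EF_G = 9+10 = 19
ES_H = 5; EF_H = 5+3 = 8
ES_I = max(EF_A=12, EF_D=6) = 12; EF_I = 12+11 = 23
ES_J = max(EF_E=6, EF_F=18, EF_G=19, EF_H=8, EF_I=23) = 23; EF_J = 23+5 = 28
Expected project duration μ = 28 days. Critical path: A → I → J.

Variance along critical path = 2.778 + 0.444 + 1.778 = 5.000; σ = √5.000 = 2.236 days.
Z = (31 − 28) / 2.236 = 1.342
P(T ≤ 31) = Φ(1.342) ≈ 0.910

0.910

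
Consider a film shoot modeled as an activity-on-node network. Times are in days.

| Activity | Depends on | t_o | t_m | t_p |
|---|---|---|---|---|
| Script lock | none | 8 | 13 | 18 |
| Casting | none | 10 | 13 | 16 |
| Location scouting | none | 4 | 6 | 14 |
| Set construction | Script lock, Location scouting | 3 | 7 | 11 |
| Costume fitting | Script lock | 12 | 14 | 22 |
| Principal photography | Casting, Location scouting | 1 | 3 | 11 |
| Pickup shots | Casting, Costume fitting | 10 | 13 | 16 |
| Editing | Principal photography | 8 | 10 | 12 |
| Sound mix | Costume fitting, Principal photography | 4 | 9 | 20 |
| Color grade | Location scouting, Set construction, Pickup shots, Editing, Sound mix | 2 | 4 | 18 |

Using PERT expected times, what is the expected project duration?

te_Script lock = (8 + 4·13 + 18)/6 = 78/6 = 13
te_Casting = (10 + 4·13 + 16)/6 = 78/6 = 13
te_Location scouting = (4 + 4·6 + 14)/6 = 42/6 = 7
te_Set construction = (3 + 4·7 + 11)/6 = 42/6 = 7
te_Costume fitting = (12 + 4·14 + 22)/6 = 90/6 = 15
te_Principal photography = (1 + 4·3 + 11)/6 = 24/6 = 4
te_Pickup shots = (10 + 4·13 + 16)/6 = 78/6 = 13
te_Editing = (8 + 4·10 + 12)/6 = 60/6 = 10
te_Sound mix = (4 + 4·9 + 20)/6 = 60/6 = 10
te_Color grade = (2 + 4·4 + 18)/6 = 36/6 = 6

Forward pass:
ES_Script lock = 0; EF_Script lock = 13
ES_Casting = 0; EF_Casting = 13
ES_Location scouting = 0; EF_Location scouting = 7
ES_Set construction = max(EF_Script lock=13, EF_Location scouting=7) = 13; EF_Set construction = 13+7 = 20
ES_Costume fitting = 13; EF_Costume fitting = 13+15 = 28
ES_Principal photography = max(EF_Casting=13, EF_Location scouting=7) = 13; EF_Principal photography = 13+4 = 17
ES_Pickup shots = max(EF_Casting=13, EF_Costume fitting=28) = 28; EF_Pickup shots = 28+13 = 41
ES_Editing = 17; EF_Editing = 17+10 = 27
ES_Sound mix = max(EF_Costume fitting=28, EF_Principal photography=17) = 28; EF_Sound mix = 28+10 = 38
ES_Color grade = max(EF_Location scouting=7, EF_Set construction=20, EF_Pickup shots=41, EF_Editing=27, EF_Sound mix=38) = 41; EF_Color grade = 41+6 = 47
Expected project duration μ = 47 days. Critical path: Script lock → Costume fitting → Pickup shots → Color grade.

47 days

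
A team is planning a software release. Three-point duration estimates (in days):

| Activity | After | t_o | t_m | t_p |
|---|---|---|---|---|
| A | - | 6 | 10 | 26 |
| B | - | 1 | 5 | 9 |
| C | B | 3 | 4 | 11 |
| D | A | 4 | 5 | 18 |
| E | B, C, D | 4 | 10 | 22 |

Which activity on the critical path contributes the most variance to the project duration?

te_A = (6 + 4·10 + 26)/6 = 72/6 = 12; σ²_A = ((26−6)/6)² = 11.111
te_B = (1 + 4·5 + 9)/6 = 30/6 = 5; σ²_B = ((9−1)/6)² = 1.778
te_C = (3 + 4·4 + 11)/6 = 30/6 = 5; σ²_C = ((11−3)/6)² = 1.778
te_D = (4 + 4·5 + 18)/6 = 42/6 = 7; σ²_D = ((18−4)/6)² = 5.444
te_E = (4 + 4·10 + 22)/6 = 66/6 = 11; σ²_E = ((22−4)/6)² = 9.000

Forward pass:
ES_A = 0; EF_A = 12
ES_B = 0; EF_B = 5
ES_C = 5; EF_C = 5+5 = 10
ES_D = 12; EF_D = 12+7 = 19
ES_E = max(EF_B=5, EF_C=10, EF_D=19) = 19; EF_E = 19+11 = 30
Expected project duration μ = 30 days. Critical path: A → D → E.

Variances on critical path: σ²_A=11.111, σ²_D=5.444, σ²_E=9.000.
Largest is σ²_A = 11.111.

A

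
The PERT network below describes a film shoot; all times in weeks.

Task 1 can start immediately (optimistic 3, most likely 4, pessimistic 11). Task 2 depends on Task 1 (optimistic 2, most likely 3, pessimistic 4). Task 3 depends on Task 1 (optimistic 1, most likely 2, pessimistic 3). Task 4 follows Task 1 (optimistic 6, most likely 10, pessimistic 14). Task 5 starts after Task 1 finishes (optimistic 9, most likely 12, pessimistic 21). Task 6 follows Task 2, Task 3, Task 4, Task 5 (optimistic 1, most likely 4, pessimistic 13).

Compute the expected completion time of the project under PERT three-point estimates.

23 weeks

te_Task 1 = (3 + 4·4 + 11)/6 = 30/6 = 5
te_Task 2 = (2 + 4·3 + 4)/6 = 18/6 = 3
te_Task 3 = (1 + 4·2 + 3)/6 = 12/6 = 2
te_Task 4 = (6 + 4·10 + 14)/6 = 60/6 = 10
te_Task 5 = (9 + 4·12 + 21)/6 = 78/6 = 13
te_Task 6 = (1 + 4·4 + 13)/6 = 30/6 = 5

Forward pass:
ES_Task 1 = 0; EF_Task 1 = 5
ES_Task 2 = 5; EF_Task 2 = 5+3 = 8
ES_Task 3 = 5; EF_Task 3 = 5+2 = 7
ES_Task 4 = 5; EF_Task 4 = 5+10 = 15
ES_Task 5 = 5; EF_Task 5 = 5+13 = 18
ES_Task 6 = max(EF_Task 2=8, EF_Task 3=7, EF_Task 4=15, EF_Task 5=18) = 18; EF_Task 6 = 18+5 = 23
Expected project duration μ = 23 weeks. Critical path: Task 1 → Task 5 → Task 6.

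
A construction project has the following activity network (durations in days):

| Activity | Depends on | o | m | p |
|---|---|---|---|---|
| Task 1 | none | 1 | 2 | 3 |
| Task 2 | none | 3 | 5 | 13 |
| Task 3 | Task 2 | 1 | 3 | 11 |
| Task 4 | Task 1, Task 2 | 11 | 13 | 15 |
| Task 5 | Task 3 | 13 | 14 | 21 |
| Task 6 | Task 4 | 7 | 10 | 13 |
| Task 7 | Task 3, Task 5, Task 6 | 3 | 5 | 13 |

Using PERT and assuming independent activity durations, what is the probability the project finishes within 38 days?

te_Task 1 = (1 + 4·2 + 3)/6 = 12/6 = 2; σ²_Task 1 = ((3−1)/6)² = 0.111
te_Task 2 = (3 + 4·5 + 13)/6 = 36/6 = 6; σ²_Task 2 = ((13−3)/6)² = 2.778
te_Task 3 = (1 + 4·3 + 11)/6 = 24/6 = 4; σ²_Task 3 = ((11−1)/6)² = 2.778
te_Task 4 = (11 + 4·13 + 15)/6 = 78/6 = 13; σ²_Task 4 = ((15−11)/6)² = 0.444
te_Task 5 = (13 + 4·14 + 21)/6 = 90/6 = 15; σ²_Task 5 = ((21−13)/6)² = 1.778
te_Task 6 = (7 + 4·10 + 13)/6 = 60/6 = 10; σ²_Task 6 = ((13−7)/6)² = 1.000
te_Task 7 = (3 + 4·5 + 13)/6 = 36/6 = 6; σ²_Task 7 = ((13−3)/6)² = 2.778

Forward pass:
ES_Task 1 = 0; EF_Task 1 = 2
ES_Task 2 = 0; EF_Task 2 = 6
ES_Task 3 = 6; EF_Task 3 = 6+4 = 10
ES_Task 4 = max(EF_Task 1=2, EF_Task 2=6) = 6; EF_Task 4 = 6+13 = 19
ES_Task 5 = 10; EF_Task 5 = 10+15 = 25
ES_Task 6 = 19; EF_Task 6 = 19+10 = 29
ES_Task 7 = max(EF_Task 3=10, EF_Task 5=25, EF_Task 6=29) = 29; EF_Task 7 = 29+6 = 35
Expected project duration μ = 35 days. Critical path: Task 2 → Task 4 → Task 6 → Task 7.

Variance along critical path = 2.778 + 0.444 + 1.000 + 2.778 = 7.000; σ = √7.000 = 2.646 days.
Z = (38 − 35) / 2.646 = 1.134
P(T ≤ 38) = Φ(1.134) ≈ 0.872

0.872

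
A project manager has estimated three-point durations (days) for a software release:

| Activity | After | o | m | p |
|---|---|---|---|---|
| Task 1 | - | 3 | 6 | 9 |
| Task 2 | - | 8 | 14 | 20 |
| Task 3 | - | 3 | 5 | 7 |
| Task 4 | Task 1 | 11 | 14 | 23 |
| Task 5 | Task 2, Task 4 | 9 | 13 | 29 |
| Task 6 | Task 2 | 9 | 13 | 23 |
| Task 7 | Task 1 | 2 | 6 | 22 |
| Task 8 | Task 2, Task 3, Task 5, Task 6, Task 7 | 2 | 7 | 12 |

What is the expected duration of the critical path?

te_Task 1 = (3 + 4·6 + 9)/6 = 36/6 = 6
te_Task 2 = (8 + 4·14 + 20)/6 = 84/6 = 14
te_Task 3 = (3 + 4·5 + 7)/6 = 30/6 = 5
te_Task 4 = (11 + 4·14 + 23)/6 = 90/6 = 15
te_Task 5 = (9 + 4·13 + 29)/6 = 90/6 = 15
te_Task 6 = (9 + 4·13 + 23)/6 = 84/6 = 14
te_Task 7 = (2 + 4·6 + 22)/6 = 48/6 = 8
te_Task 8 = (2 + 4·7 + 12)/6 = 42/6 = 7

Forward pass:
ES_Task 1 = 0; EF_Task 1 = 6
ES_Task 2 = 0; EF_Task 2 = 14
ES_Task 3 = 0; EF_Task 3 = 5
ES_Task 4 = 6; EF_Task 4 = 6+15 = 21
ES_Task 5 = max(EF_Task 2=14, EF_Task 4=21) = 21; EF_Task 5 = 21+15 = 36
ES_Task 6 = 14; EF_Task 6 = 14+14 = 28
ES_Task 7 = 6; EF_Task 7 = 6+8 = 14
ES_Task 8 = max(EF_Task 2=14, EF_Task 3=5, EF_Task 5=36, EF_Task 6=28, EF_Task 7=14) = 36; EF_Task 8 = 36+7 = 43
Expected project duration μ = 43 days. Critical path: Task 1 → Task 4 → Task 5 → Task 8.

43 days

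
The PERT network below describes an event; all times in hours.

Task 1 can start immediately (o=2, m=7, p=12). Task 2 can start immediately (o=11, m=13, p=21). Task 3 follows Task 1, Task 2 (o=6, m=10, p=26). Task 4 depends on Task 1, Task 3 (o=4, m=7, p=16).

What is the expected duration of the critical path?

34 hours

te_Task 1 = (2 + 4·7 + 12)/6 = 42/6 = 7
te_Task 2 = (11 + 4·13 + 21)/6 = 84/6 = 14
te_Task 3 = (6 + 4·10 + 26)/6 = 72/6 = 12
te_Task 4 = (4 + 4·7 + 16)/6 = 48/6 = 8

Forward pass:
ES_Task 1 = 0; EF_Task 1 = 7
ES_Task 2 = 0; EF_Task 2 = 14
ES_Task 3 = max(EF_Task 1=7, EF_Task 2=14) = 14; EF_Task 3 = 14+12 = 26
ES_Task 4 = max(EF_Task 1=7, EF_Task 3=26) = 26; EF_Task 4 = 26+8 = 34
Expected project duration μ = 34 hours. Critical path: Task 2 → Task 3 → Task 4.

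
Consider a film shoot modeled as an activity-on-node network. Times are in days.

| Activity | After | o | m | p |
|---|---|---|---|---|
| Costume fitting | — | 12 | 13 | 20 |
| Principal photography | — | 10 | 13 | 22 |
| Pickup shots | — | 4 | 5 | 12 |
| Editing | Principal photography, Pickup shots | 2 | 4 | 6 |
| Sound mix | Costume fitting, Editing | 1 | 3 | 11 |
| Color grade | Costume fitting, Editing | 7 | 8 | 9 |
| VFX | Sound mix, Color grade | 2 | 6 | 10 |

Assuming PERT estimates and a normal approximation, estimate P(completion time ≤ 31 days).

te_Costume fitting = (12 + 4·13 + 20)/6 = 84/6 = 14; σ²_Costume fitting = ((20−12)/6)² = 1.778
te_Principal photography = (10 + 4·13 + 22)/6 = 84/6 = 14; σ²_Principal photography = ((22−10)/6)² = 4.000
te_Pickup shots = (4 + 4·5 + 12)/6 = 36/6 = 6; σ²_Pickup shots = ((12−4)/6)² = 1.778
te_Editing = (2 + 4·4 + 6)/6 = 24/6 = 4; σ²_Editing = ((6−2)/6)² = 0.444
te_Sound mix = (1 + 4·3 + 11)/6 = 24/6 = 4; σ²_Sound mix = ((11−1)/6)² = 2.778
te_Color grade = (7 + 4·8 + 9)/6 = 48/6 = 8; σ²_Color grade = ((9−7)/6)² = 0.111
te_VFX = (2 + 4·6 + 10)/6 = 36/6 = 6; σ²_VFX = ((10−2)/6)² = 1.778

Forward pass:
ES_Costume fitting = 0; EF_Costume fitting = 14
ES_Principal photography = 0; EF_Principal photography = 14
ES_Pickup shots = 0; EF_Pickup shots = 6
ES_Editing = max(EF_Principal photography=14, EF_Pickup shots=6) = 14; EF_Editing = 14+4 = 18
ES_Sound mix = max(EF_Costume fitting=14, EF_Editing=18) = 18; EF_Sound mix = 18+4 = 22
ES_Color grade = max(EF_Costume fitting=14, EF_Editing=18) = 18; EF_Color grade = 18+8 = 26
ES_VFX = max(EF_Sound mix=22, EF_Color grade=26) = 26; EF_VFX = 26+6 = 32
Expected project duration μ = 32 days. Critical path: Principal photography → Editing → Color grade → VFX.

Variance along critical path = 4.000 + 0.444 + 0.111 + 1.778 = 6.333; σ = √6.333 = 2.517 days.
Z = (31 − 32) / 2.517 = -0.397
P(T ≤ 31) = Φ(-0.397) ≈ 0.346

0.346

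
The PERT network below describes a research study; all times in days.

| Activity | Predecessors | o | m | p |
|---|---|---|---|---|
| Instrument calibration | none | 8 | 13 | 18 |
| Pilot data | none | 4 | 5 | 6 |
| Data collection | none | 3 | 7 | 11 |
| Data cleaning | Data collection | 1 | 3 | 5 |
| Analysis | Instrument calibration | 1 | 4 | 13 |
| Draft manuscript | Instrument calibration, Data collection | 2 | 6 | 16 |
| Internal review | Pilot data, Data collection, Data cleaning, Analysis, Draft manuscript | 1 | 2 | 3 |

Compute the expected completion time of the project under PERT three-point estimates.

22 days

te_Instrument calibration = (8 + 4·13 + 18)/6 = 78/6 = 13
te_Pilot data = (4 + 4·5 + 6)/6 = 30/6 = 5
te_Data collection = (3 + 4·7 + 11)/6 = 42/6 = 7
te_Data cleaning = (1 + 4·3 + 5)/6 = 18/6 = 3
te_Analysis = (1 + 4·4 + 13)/6 = 30/6 = 5
te_Draft manuscript = (2 + 4·6 + 16)/6 = 42/6 = 7
te_Internal review = (1 + 4·2 + 3)/6 = 12/6 = 2

Forward pass:
ES_Instrument calibration = 0; EF_Instrument calibration = 13
ES_Pilot data = 0; EF_Pilot data = 5
ES_Data collection = 0; EF_Data collection = 7
ES_Data cleaning = 7; EF_Data cleaning = 7+3 = 10
ES_Analysis = 13; EF_Analysis = 13+5 = 18
ES_Draft manuscript = max(EF_Instrument calibration=13, EF_Data collection=7) = 13; EF_Draft manuscript = 13+7 = 20
ES_Internal review = max(EF_Pilot data=5, EF_Data collection=7, EF_Data cleaning=10, EF_Analysis=18, EF_Draft manuscript=20) = 20; EF_Internal review = 20+2 = 22
Expected project duration μ = 22 days. Critical path: Instrument calibration → Draft manuscript → Internal review.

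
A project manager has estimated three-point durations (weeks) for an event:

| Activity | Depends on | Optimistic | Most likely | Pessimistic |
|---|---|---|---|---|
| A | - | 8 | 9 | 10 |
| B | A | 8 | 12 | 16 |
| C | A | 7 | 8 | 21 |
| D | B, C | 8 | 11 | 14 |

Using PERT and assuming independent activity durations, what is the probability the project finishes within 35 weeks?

0.961

te_A = (8 + 4·9 + 10)/6 = 54/6 = 9; σ²_A = ((10−8)/6)² = 0.111
te_B = (8 + 4·12 + 16)/6 = 72/6 = 12; σ²_B = ((16−8)/6)² = 1.778
te_C = (7 + 4·8 + 21)/6 = 60/6 = 10; σ²_C = ((21−7)/6)² = 5.444
te_D = (8 + 4·11 + 14)/6 = 66/6 = 11; σ²_D = ((14−8)/6)² = 1.000

Forward pass:
ES_A = 0; EF_A = 9
ES_B = 9; EF_B = 9+12 = 21
ES_C = 9; EF_C = 9+10 = 19
ES_D = max(EF_B=21, EF_C=19) = 21; EF_D = 21+11 = 32
Expected project duration μ = 32 weeks. Critical path: A → B → D.

Variance along critical path = 0.111 + 1.778 + 1.000 = 2.889; σ = √2.889 = 1.700 weeks.
Z = (35 − 32) / 1.700 = 1.765
P(T ≤ 35) = Φ(1.765) ≈ 0.961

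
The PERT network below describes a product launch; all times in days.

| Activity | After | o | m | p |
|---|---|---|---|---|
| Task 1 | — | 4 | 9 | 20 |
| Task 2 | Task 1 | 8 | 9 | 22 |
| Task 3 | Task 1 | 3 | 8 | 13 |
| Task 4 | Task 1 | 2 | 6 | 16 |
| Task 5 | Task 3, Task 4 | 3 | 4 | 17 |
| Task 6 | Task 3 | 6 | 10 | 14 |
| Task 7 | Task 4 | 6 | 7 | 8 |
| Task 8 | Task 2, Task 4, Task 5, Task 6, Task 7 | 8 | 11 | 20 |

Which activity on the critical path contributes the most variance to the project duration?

te_Task 1 = (4 + 4·9 + 20)/6 = 60/6 = 10; σ²_Task 1 = ((20−4)/6)² = 7.111
te_Task 2 = (8 + 4·9 + 22)/6 = 66/6 = 11; σ²_Task 2 = ((22−8)/6)² = 5.444
te_Task 3 = (3 + 4·8 + 13)/6 = 48/6 = 8; σ²_Task 3 = ((13−3)/6)² = 2.778
te_Task 4 = (2 + 4·6 + 16)/6 = 42/6 = 7; σ²_Task 4 = ((16−2)/6)² = 5.444
te_Task 5 = (3 + 4·4 + 17)/6 = 36/6 = 6; σ²_Task 5 = ((17−3)/6)² = 5.444
te_Task 6 = (6 + 4·10 + 14)/6 = 60/6 = 10; σ²_Task 6 = ((14−6)/6)² = 1.778
te_Task 7 = (6 + 4·7 + 8)/6 = 42/6 = 7; σ²_Task 7 = ((8−6)/6)² = 0.111
te_Task 8 = (8 + 4·11 + 20)/6 = 72/6 = 12; σ²_Task 8 = ((20−8)/6)² = 4.000

Forward pass:
ES_Task 1 = 0; EF_Task 1 = 10
ES_Task 2 = 10; EF_Task 2 = 10+11 = 21
ES_Task 3 = 10; EF_Task 3 = 10+8 = 18
ES_Task 4 = 10; EF_Task 4 = 10+7 = 17
ES_Task 5 = max(EF_Task 3=18, EF_Task 4=17) = 18; EF_Task 5 = 18+6 = 24
ES_Task 6 = 18; EF_Task 6 = 18+10 = 28
ES_Task 7 = 17; EF_Task 7 = 17+7 = 24
ES_Task 8 = max(EF_Task 2=21, EF_Task 4=17, EF_Task 5=24, EF_Task 6=28, EF_Task 7=24) = 28; EF_Task 8 = 28+12 = 40
Expected project duration μ = 40 days. Critical path: Task 1 → Task 3 → Task 6 → Task 8.

Variances on critical path: σ²_Task 1=7.111, σ²_Task 3=2.778, σ²_Task 6=1.778, σ²_Task 8=4.000.
Largest is σ²_Task 1 = 7.111.

Task 1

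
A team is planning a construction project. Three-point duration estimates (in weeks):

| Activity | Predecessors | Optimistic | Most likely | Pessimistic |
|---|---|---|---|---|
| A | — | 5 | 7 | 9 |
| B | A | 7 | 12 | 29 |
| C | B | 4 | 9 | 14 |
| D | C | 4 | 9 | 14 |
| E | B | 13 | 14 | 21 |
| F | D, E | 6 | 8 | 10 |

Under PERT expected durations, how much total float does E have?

3 weeks

te_A = (5 + 4·7 + 9)/6 = 42/6 = 7
te_B = (7 + 4·12 + 29)/6 = 84/6 = 14
te_C = (4 + 4·9 + 14)/6 = 54/6 = 9
te_D = (4 + 4·9 + 14)/6 = 54/6 = 9
te_E = (13 + 4·14 + 21)/6 = 90/6 = 15
te_F = (6 + 4·8 + 10)/6 = 48/6 = 8

Forward pass:
ES_A = 0; EF_A = 7
ES_B = 7; EF_B = 7+14 = 21
ES_C = 21; EF_C = 21+9 = 30
ES_D = 30; EF_D = 30+9 = 39
ES_E = 21; EF_E = 21+15 = 36
ES_F = max(EF_D=39, EF_E=36) = 39; EF_F = 39+8 = 47
Expected project duration μ = 47 weeks. Critical path: A → B → C → D → F.

Backward pass:
LF_F = 47; LS_F = 47−8 = 39
LF_E = LS_F = 39; LS_E = 39−15 = 24
LF_D = LS_F = 39; LS_D = 39−9 = 30
LF_C = LS_D = 30; LS_C = 30−9 = 21
LF_B = min(LS_C=21, LS_E=24) = 21; LS_B = 21−14 = 7
LF_A = LS_B = 7; LS_A = 7−7 = 0
Slack_E = LS_E − ES_E = 24 − 21 = 3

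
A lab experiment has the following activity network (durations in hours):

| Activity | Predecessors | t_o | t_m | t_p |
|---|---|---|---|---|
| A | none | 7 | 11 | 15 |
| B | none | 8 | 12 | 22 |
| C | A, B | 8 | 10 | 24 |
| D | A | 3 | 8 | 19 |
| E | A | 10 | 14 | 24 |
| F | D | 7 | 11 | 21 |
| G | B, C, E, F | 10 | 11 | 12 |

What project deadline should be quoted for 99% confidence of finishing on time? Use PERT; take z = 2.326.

te_A = (7 + 4·11 + 15)/6 = 66/6 = 11; σ²_A = ((15−7)/6)² = 1.778
te_B = (8 + 4·12 + 22)/6 = 78/6 = 13; σ²_B = ((22−8)/6)² = 5.444
te_C = (8 + 4·10 + 24)/6 = 72/6 = 12; σ²_C = ((24−8)/6)² = 7.111
te_D = (3 + 4·8 + 19)/6 = 54/6 = 9; σ²_D = ((19−3)/6)² = 7.111
te_E = (10 + 4·14 + 24)/6 = 90/6 = 15; σ²_E = ((24−10)/6)² = 5.444
te_F = (7 + 4·11 + 21)/6 = 72/6 = 12; σ²_F = ((21−7)/6)² = 5.444
te_G = (10 + 4·11 + 12)/6 = 66/6 = 11; σ²_G = ((12−10)/6)² = 0.111

Forward pass:
ES_A = 0; EF_A = 11
ES_B = 0; EF_B = 13
ES_C = max(EF_A=11, EF_B=13) = 13; EF_C = 13+12 = 25
ES_D = 11; EF_D = 11+9 = 20
ES_E = 11; EF_E = 11+15 = 26
ES_F = 20; EF_F = 20+12 = 32
ES_G = max(EF_B=13, EF_C=25, EF_E=26, EF_F=32) = 32; EF_G = 32+11 = 43
Expected project duration μ = 43 hours. Critical path: A → D → F → G.

Variance along critical path = 1.778 + 7.111 + 5.444 + 0.111 = 14.444; σ = 3.801 hours.
D = μ + z·σ = 43 + 2.326·3.801 = 51.8 hours

51.8 hours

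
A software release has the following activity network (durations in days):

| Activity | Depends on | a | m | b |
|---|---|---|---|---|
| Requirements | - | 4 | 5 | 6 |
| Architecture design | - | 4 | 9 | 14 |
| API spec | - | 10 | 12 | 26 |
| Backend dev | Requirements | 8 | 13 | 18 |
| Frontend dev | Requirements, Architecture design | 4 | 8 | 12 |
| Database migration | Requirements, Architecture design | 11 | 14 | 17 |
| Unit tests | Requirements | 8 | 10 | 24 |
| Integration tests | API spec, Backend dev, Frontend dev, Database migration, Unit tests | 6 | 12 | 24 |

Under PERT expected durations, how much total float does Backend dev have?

te_Requirements = (4 + 4·5 + 6)/6 = 30/6 = 5
te_Architecture design = (4 + 4·9 + 14)/6 = 54/6 = 9
te_API spec = (10 + 4·12 + 26)/6 = 84/6 = 14
te_Backend dev = (8 + 4·13 + 18)/6 = 78/6 = 13
te_Frontend dev = (4 + 4·8 + 12)/6 = 48/6 = 8
te_Database migration = (11 + 4·14 + 17)/6 = 84/6 = 14
te_Unit tests = (8 + 4·10 + 24)/6 = 72/6 = 12
te_Integration tests = (6 + 4·12 + 24)/6 = 78/6 = 13

Forward pass:
ES_Requirements = 0; EF_Requirements = 5
ES_Architecture design = 0; EF_Architecture design = 9
ES_API spec = 0; EF_API spec = 14
ES_Backend dev = 5; EF_Backend dev = 5+13 = 18
ES_Frontend dev = max(EF_Requirements=5, EF_Architecture design=9) = 9; EF_Frontend dev = 9+8 = 17
ES_Database migration = max(EF_Requirements=5, EF_Architecture design=9) = 9; EF_Database migration = 9+14 = 23
ES_Unit tests = 5; EF_Unit tests = 5+12 = 17
ES_Integration tests = max(EF_API spec=14, EF_Backend dev=18, EF_Frontend dev=17, EF_Database migration=23, EF_Unit tests=17) = 23; EF_Integration tests = 23+13 = 36
Expected project duration μ = 36 days. Critical path: Architecture design → Database migration → Integration tests.

Backward pass:
LF_Integration tests = 36; LS_Integration tests = 36−13 = 23
LF_Unit tests = LS_Integration tests = 23; LS_Unit tests = 23−12 = 11
LF_Database migration = LS_Integration tests = 23; LS_Database migration = 23−14 = 9
LF_Frontend dev = LS_Integration tests = 23; LS_Frontend dev = 23−8 = 15
LF_Backend dev = LS_Integration tests = 23; LS_Backend dev = 23−13 = 10
LF_API spec = LS_Integration tests = 23; LS_API spec = 23−14 = 9
LF_Architecture design = min(LS_Frontend dev=15, LS_Database migration=9) = 9; LS_Architecture design = 9−9 = 0
LF_Requirements = min(LS_Backend dev=10, LS_Frontend dev=15, LS_Database migration=9, LS_Unit tests=11) = 9; LS_Requirements = 9−5 = 4
Slack_Backend dev = LS_Backend dev − ES_Backend dev = 10 − 5 = 5

5 days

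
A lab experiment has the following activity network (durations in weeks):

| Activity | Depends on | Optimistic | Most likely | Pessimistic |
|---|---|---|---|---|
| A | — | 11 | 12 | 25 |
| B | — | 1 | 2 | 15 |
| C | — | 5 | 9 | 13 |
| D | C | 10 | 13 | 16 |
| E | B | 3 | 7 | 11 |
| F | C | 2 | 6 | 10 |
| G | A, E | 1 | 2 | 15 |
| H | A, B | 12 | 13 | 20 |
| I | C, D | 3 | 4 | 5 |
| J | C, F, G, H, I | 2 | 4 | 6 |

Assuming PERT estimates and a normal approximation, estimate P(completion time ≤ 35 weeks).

0.861

te_A = (11 + 4·12 + 25)/6 = 84/6 = 14; σ²_A = ((25−11)/6)² = 5.444
te_B = (1 + 4·2 + 15)/6 = 24/6 = 4; σ²_B = ((15−1)/6)² = 5.444
te_C = (5 + 4·9 + 13)/6 = 54/6 = 9; σ²_C = ((13−5)/6)² = 1.778
te_D = (10 + 4·13 + 16)/6 = 78/6 = 13; σ²_D = ((16−10)/6)² = 1.000
te_E = (3 + 4·7 + 11)/6 = 42/6 = 7; σ²_E = ((11−3)/6)² = 1.778
te_F = (2 + 4·6 + 10)/6 = 36/6 = 6; σ²_F = ((10−2)/6)² = 1.778
te_G = (1 + 4·2 + 15)/6 = 24/6 = 4; σ²_G = ((15−1)/6)² = 5.444
te_H = (12 + 4·13 + 20)/6 = 84/6 = 14; σ²_H = ((20−12)/6)² = 1.778
te_I = (3 + 4·4 + 5)/6 = 24/6 = 4; σ²_I = ((5−3)/6)² = 0.111
te_J = (2 + 4·4 + 6)/6 = 24/6 = 4; σ²_J = ((6−2)/6)² = 0.444

Forward pass:
ES_A = 0; EF_A = 14
ES_B = 0; EF_B = 4
ES_C = 0; EF_C = 9
ES_D = 9; EF_D = 9+13 = 22
ES_E = 4; EF_E = 4+7 = 11
ES_F = 9; EF_F = 9+6 = 15
ES_G = max(EF_A=14, EF_E=11) = 14; EF_G = 14+4 = 18
ES_H = max(EF_A=14, EF_B=4) = 14; EF_H = 14+14 = 28
ES_I = max(EF_C=9, EF_D=22) = 22; EF_I = 22+4 = 26
ES_J = max(EF_C=9, EF_F=15, EF_G=18, EF_H=28, EF_I=26) = 28; EF_J = 28+4 = 32
Expected project duration μ = 32 weeks. Critical path: A → H → J.

Variance along critical path = 5.444 + 1.778 + 0.444 = 7.667; σ = √7.667 = 2.769 weeks.
Z = (35 − 32) / 2.769 = 1.083
P(T ≤ 35) = Φ(1.083) ≈ 0.861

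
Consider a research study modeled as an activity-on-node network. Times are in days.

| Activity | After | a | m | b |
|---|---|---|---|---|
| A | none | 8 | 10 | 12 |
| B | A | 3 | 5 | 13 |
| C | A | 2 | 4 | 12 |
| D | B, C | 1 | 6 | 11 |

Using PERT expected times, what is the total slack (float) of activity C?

1 days

te_A = (8 + 4·10 + 12)/6 = 60/6 = 10
te_B = (3 + 4·5 + 13)/6 = 36/6 = 6
te_C = (2 + 4·4 + 12)/6 = 30/6 = 5
te_D = (1 + 4·6 + 11)/6 = 36/6 = 6

Forward pass:
ES_A = 0; EF_A = 10
ES_B = 10; EF_B = 10+6 = 16
ES_C = 10; EF_C = 10+5 = 15
ES_D = max(EF_B=16, EF_C=15) = 16; EF_D = 16+6 = 22
Expected project duration μ = 22 days. Critical path: A → B → D.

Backward pass:
LF_D = 22; LS_D = 22−6 = 16
LF_C = LS_D = 16; LS_C = 16−5 = 11
LF_B = LS_D = 16; LS_B = 16−6 = 10
LF_A = min(LS_B=10, LS_C=11) = 10; LS_A = 10−10 = 0
Slack_C = LS_C − ES_C = 11 − 10 = 1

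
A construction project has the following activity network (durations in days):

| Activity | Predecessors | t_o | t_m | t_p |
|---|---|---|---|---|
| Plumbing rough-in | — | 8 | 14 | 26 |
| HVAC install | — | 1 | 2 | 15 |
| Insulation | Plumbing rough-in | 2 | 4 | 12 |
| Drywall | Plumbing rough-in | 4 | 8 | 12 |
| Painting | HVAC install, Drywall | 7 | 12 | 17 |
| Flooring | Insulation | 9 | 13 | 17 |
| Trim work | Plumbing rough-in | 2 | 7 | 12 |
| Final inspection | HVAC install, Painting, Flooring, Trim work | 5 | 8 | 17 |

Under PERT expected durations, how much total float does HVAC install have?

te_Plumbing rough-in = (8 + 4·14 + 26)/6 = 90/6 = 15
te_HVAC install = (1 + 4·2 + 15)/6 = 24/6 = 4
te_Insulation = (2 + 4·4 + 12)/6 = 30/6 = 5
te_Drywall = (4 + 4·8 + 12)/6 = 48/6 = 8
te_Painting = (7 + 4·12 + 17)/6 = 72/6 = 12
te_Flooring = (9 + 4·13 + 17)/6 = 78/6 = 13
te_Trim work = (2 + 4·7 + 12)/6 = 42/6 = 7
te_Final inspection = (5 + 4·8 + 17)/6 = 54/6 = 9

Forward pass:
ES_Plumbing rough-in = 0; EF_Plumbing rough-in = 15
ES_HVAC install = 0; EF_HVAC install = 4
ES_Insulation = 15; EF_Insulation = 15+5 = 20
ES_Drywall = 15; EF_Drywall = 15+8 = 23
ES_Painting = max(EF_HVAC install=4, EF_Drywall=23) = 23; EF_Painting = 23+12 = 35
ES_Flooring = 20; EF_Flooring = 20+13 = 33
ES_Trim work = 15; EF_Trim work = 15+7 = 22
ES_Final inspection = max(EF_HVAC install=4, EF_Painting=35, EF_Flooring=33, EF_Trim work=22) = 35; EF_Final inspection = 35+9 = 44
Expected project duration μ = 44 days. Critical path: Plumbing rough-in → Drywall → Painting → Final inspection.

Backward pass:
LF_Final inspection = 44; LS_Final inspection = 44−9 = 35
LF_Trim work = LS_Final inspection = 35; LS_Trim work = 35−7 = 28
LF_Flooring = LS_Final inspection = 35; LS_Flooring = 35−13 = 22
LF_Painting = LS_Final inspection = 35; LS_Painting = 35−12 = 23
LF_Drywall = LS_Painting = 23; LS_Drywall = 23−8 = 15
LF_Insulation = LS_Flooring = 22; LS_Insulation = 22−5 = 17
LF_HVAC install = min(LS_Painting=23, LS_Final inspection=35) = 23; LS_HVAC install = 23−4 = 19
LF_Plumbing rough-in = min(LS_Insulation=17, LS_Drywall=15, LS_Trim work=28) = 15; LS_Plumbing rough-in = 15−15 = 0
Slack_HVAC install = LS_HVAC install − ES_HVAC install = 19 − 0 = 19

19 days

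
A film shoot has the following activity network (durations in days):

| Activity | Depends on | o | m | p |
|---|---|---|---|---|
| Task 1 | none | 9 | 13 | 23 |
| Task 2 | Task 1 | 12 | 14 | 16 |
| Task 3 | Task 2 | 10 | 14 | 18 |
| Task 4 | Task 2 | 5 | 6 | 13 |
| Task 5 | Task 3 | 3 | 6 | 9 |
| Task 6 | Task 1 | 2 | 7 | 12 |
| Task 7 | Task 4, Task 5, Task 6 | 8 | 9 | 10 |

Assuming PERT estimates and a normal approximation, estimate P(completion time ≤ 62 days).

te_Task 1 = (9 + 4·13 + 23)/6 = 84/6 = 14; σ²_Task 1 = ((23−9)/6)² = 5.444
te_Task 2 = (12 + 4·14 + 16)/6 = 84/6 = 14; σ²_Task 2 = ((16−12)/6)² = 0.444
te_Task 3 = (10 + 4·14 + 18)/6 = 84/6 = 14; σ²_Task 3 = ((18−10)/6)² = 1.778
te_Task 4 = (5 + 4·6 + 13)/6 = 42/6 = 7; σ²_Task 4 = ((13−5)/6)² = 1.778
te_Task 5 = (3 + 4·6 + 9)/6 = 36/6 = 6; σ²_Task 5 = ((9−3)/6)² = 1.000
te_Task 6 = (2 + 4·7 + 12)/6 = 42/6 = 7; σ²_Task 6 = ((12−2)/6)² = 2.778
te_Task 7 = (8 + 4·9 + 10)/6 = 54/6 = 9; σ²_Task 7 = ((10−8)/6)² = 0.111

Forward pass:
ES_Task 1 = 0; EF_Task 1 = 14
ES_Task 2 = 14; EF_Task 2 = 14+14 = 28
ES_Task 3 = 28; EF_Task 3 = 28+14 = 42
ES_Task 4 = 28; EF_Task 4 = 28+7 = 35
ES_Task 5 = 42; EF_Task 5 = 42+6 = 48
ES_Task 6 = 14; EF_Task 6 = 14+7 = 21
ES_Task 7 = max(EF_Task 4=35, EF_Task 5=48, EF_Task 6=21) = 48; EF_Task 7 = 48+9 = 57
Expected project duration μ = 57 days. Critical path: Task 1 → Task 2 → Task 3 → Task 5 → Task 7.

Variance along critical path = 5.444 + 0.444 + 1.778 + 1.000 + 0.111 = 8.778; σ = √8.778 = 2.963 days.
Z = (62 − 57) / 2.963 = 1.688
P(T ≤ 62) = Φ(1.688) ≈ 0.954

0.954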